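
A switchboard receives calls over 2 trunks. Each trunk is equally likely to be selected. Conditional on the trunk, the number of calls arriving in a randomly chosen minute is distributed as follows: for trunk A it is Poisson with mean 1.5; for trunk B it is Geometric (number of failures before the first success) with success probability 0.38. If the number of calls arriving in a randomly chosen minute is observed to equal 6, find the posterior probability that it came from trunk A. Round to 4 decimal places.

Likelihoods P(X=6 | ·): A: 0.00352999; B: 0.0215841.
Posterior ∝ prior × likelihood. Numerator for A: 0.5·0.00352999 = 0.00176499.
Normalizing constant: 0.5·0.00352999 + 0.5·0.0215841 = 0.012557.
P(A | observation) = 0.00176499 / 0.012557 = 0.140558.

0.1406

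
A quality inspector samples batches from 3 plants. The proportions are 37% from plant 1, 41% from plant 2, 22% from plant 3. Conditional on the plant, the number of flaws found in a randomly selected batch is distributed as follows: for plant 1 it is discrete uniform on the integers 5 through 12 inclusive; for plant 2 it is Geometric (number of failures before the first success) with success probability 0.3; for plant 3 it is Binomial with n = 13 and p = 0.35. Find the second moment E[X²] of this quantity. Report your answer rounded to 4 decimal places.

39.3013

For each component E[X²] = Var + (mean)², giving 1: 77.5; 2: 13.2222; 3: 23.66.
Overall E[X²] = 0.37·77.5 + 0.41·13.2222 + 0.22·23.66 = 39.3013.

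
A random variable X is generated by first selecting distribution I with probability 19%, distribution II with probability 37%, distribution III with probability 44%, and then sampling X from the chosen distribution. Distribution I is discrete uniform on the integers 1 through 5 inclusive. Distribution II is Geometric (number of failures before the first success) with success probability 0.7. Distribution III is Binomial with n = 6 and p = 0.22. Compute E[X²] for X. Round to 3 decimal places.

For each component E[X²] = Var + (mean)², giving I: 11; II: 0.795918; III: 2.772.
Overall E[X²] = 0.19·11 + 0.37·0.795918 + 0.44·2.772 = 3.60417.

3.604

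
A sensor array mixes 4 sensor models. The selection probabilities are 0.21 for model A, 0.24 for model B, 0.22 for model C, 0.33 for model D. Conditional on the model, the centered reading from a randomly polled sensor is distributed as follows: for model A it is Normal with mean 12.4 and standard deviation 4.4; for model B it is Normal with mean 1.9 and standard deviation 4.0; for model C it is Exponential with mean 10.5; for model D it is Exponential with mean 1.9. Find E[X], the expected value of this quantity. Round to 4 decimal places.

Component means — A: 12.4; B: 1.9; C: 10.5; D: 1.9.
E[X] = 0.21·12.4 + 0.24·1.9 + 0.22·10.5 + 0.33·1.9 = 5.997.

5.9970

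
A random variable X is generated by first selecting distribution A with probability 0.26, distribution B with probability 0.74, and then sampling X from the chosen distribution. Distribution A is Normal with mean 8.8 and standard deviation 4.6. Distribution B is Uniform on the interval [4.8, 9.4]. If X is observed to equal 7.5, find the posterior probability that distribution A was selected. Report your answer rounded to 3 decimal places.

Likelihoods f(7.5 | ·): A: 0.0833315; B: 0.217391.
Posterior ∝ prior × likelihood. Numerator for A: 0.26·0.0833315 = 0.0216662.
Normalizing constant: 0.26·0.0833315 + 0.74·0.217391 = 0.182536.
P(A | observation) = 0.0216662 / 0.182536 = 0.118696.

0.119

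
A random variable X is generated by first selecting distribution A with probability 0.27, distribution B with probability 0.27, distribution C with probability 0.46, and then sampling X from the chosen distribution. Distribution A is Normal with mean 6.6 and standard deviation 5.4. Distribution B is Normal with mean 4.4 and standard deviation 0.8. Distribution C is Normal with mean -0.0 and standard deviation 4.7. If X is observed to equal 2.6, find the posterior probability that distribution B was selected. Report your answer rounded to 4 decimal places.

Likelihoods f(2.6 | ·): A: 0.0561524; B: 0.0396746; C: 0.0728384.
Posterior ∝ prior × likelihood. Numerator for B: 0.27·0.0396746 = 0.0107121.
Normalizing constant: 0.27·0.0561524 + 0.27·0.0396746 + 0.46·0.0728384 = 0.059379.
P(B | observation) = 0.0107121 / 0.059379 = 0.180403.

0.1804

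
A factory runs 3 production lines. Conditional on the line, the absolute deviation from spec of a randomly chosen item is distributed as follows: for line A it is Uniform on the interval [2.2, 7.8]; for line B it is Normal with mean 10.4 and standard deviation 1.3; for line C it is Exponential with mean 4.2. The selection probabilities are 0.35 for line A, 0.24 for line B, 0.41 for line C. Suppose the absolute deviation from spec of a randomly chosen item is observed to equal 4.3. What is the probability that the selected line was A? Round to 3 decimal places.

Likelihoods f(4.3 | ·): A: 0.178571; B: 5.08011e-06; C: 0.0855295.
Posterior ∝ prior × likelihood. Numerator for A: 0.35·0.178571 = 0.0625.
Normalizing constant: 0.35·0.178571 + 0.24·5.08011e-06 + 0.41·0.0855295 = 0.0975683.
P(A | observation) = 0.0625 / 0.0975683 = 0.640577.

0.641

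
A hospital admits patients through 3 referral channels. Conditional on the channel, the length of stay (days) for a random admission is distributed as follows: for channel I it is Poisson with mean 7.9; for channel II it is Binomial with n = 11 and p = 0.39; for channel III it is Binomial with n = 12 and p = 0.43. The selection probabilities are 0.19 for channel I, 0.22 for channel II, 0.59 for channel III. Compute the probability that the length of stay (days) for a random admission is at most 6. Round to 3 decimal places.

0.725

Conditional on each channel, P(X ≤ 6): I: 0.32574; II: 0.912403; III: 0.783607.
By total probability, P(X ≤ 6) = 0.19·0.32574 + 0.22·0.912403 + 0.59·0.783607 = 0.724948.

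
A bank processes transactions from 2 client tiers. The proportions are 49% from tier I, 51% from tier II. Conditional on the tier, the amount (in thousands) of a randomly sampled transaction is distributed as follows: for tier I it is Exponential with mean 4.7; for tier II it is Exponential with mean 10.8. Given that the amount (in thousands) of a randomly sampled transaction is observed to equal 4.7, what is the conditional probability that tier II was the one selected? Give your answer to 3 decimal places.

0.443

Likelihoods f(4.7 | ·): I: 0.0782722; II: 0.0599208.
Posterior ∝ prior × likelihood. Numerator for II: 0.51·0.0599208 = 0.0305596.
Normalizing constant: 0.49·0.0782722 + 0.51·0.0599208 = 0.068913.
P(II | observation) = 0.0305596 / 0.068913 = 0.443452.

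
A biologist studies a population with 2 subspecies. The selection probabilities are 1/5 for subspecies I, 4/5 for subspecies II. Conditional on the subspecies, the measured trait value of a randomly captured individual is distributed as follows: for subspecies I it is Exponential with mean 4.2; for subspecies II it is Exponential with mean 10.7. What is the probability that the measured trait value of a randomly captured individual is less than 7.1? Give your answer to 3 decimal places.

Conditional on each subspecies, P(X < 7.1): I: 0.815568; II: 0.484981.
By total probability, P(X < 7.1) = 0.2·0.815568 + 0.8·0.484981 = 0.551098.

0.551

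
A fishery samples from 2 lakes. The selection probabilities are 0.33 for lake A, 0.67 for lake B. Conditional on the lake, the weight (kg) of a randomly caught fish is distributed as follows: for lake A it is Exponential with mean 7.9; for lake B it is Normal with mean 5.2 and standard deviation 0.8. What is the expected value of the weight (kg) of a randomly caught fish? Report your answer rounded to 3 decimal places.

Component means — A: 7.9; B: 5.2.
E[X] = 0.33·7.9 + 0.67·5.2 = 6.091.

6.091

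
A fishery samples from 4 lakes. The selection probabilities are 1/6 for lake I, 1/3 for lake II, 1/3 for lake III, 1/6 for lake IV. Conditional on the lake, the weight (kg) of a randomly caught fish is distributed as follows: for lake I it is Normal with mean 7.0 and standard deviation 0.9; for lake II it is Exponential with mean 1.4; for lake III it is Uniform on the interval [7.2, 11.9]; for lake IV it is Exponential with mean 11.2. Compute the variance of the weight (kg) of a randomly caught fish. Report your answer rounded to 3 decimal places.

Per component, I: μ=7, E[X²]=49.81; II: μ=1.4, E[X²]=3.92; III: μ=9.55, E[X²]=93.0433; IV: μ=11.2, E[X²]=250.88.
E[X] = 0.166667·7 + 0.333333·1.4 + 0.333333·9.55 + 0.166667·11.2 = 6.68333.
E[X²] = 0.166667·49.81 + 0.333333·3.92 + 0.333333·93.0433 + 0.166667·250.88 = 82.4361.
Var(X) = E[X²] − (E[X])² = 82.4361 − 44.6669 = 37.7692.

37.769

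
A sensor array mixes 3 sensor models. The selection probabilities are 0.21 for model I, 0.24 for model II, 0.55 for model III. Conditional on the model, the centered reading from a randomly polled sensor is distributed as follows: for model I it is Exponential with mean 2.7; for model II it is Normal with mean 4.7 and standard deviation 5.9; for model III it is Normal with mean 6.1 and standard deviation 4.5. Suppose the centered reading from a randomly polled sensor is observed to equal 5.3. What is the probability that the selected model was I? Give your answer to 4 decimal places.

Likelihoods f(5.3 | ·): I: 0.0520154; II: 0.0672686; III: 0.0872639.
Posterior ∝ prior × likelihood. Numerator for I: 0.21·0.0520154 = 0.0109232.
Normalizing constant: 0.21·0.0520154 + 0.24·0.0672686 + 0.55·0.0872639 = 0.0750629.
P(I | observation) = 0.0109232 / 0.0750629 = 0.145521.

0.1455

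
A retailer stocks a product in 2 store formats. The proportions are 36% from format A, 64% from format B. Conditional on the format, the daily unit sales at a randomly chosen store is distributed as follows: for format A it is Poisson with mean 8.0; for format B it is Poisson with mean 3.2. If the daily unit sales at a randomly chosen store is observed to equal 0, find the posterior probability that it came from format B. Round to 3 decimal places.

Likelihoods P(X=0 | ·): A: 0.000335463; B: 0.0407622.
Posterior ∝ prior × likelihood. Numerator for B: 0.64·0.0407622 = 0.0260878.
Normalizing constant: 0.36·0.000335463 + 0.64·0.0407622 = 0.0262086.
P(B | observation) = 0.0260878 / 0.0262086 = 0.995392.

0.995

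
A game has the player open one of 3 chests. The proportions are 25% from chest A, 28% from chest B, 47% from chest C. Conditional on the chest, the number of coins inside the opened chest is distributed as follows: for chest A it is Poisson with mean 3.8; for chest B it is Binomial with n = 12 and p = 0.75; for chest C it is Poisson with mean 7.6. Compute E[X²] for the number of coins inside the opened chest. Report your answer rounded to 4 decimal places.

For each component E[X²] = Var + (mean)², giving A: 18.24; B: 83.25; C: 65.36.
Overall E[X²] = 0.25·18.24 + 0.28·83.25 + 0.47·65.36 = 58.5892.

58.5892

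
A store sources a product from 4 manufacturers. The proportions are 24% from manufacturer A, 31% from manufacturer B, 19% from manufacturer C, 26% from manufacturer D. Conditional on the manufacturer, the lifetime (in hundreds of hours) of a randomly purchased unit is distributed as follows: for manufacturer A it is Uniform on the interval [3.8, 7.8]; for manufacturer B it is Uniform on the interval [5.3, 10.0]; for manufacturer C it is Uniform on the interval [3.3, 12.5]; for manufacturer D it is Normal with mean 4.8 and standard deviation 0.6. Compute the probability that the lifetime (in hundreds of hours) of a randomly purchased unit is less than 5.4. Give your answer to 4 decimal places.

Conditional on each manufacturer, P(X < 5.4): A: 0.4; B: 0.0212766; C: 0.228261; D: 0.841345.
By total probability, P(X < 5.4) = 0.24·0.4 + 0.31·0.0212766 + 0.19·0.228261 + 0.26·0.841345 = 0.364715.

0.3647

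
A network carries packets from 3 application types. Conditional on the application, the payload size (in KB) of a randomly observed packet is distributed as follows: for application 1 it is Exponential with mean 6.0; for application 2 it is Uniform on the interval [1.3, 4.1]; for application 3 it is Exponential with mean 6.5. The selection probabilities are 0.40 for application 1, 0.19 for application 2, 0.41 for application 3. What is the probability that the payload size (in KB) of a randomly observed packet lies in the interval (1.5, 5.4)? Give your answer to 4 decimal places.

0.4722

Conditional on each application, P(1.5 < X < 5.4): 1: 0.372231; 2: 0.928571; 3: 0.358209.
By total probability, P(1.5 < X < 5.4) = 0.4·0.372231 + 0.19·0.928571 + 0.41·0.358209 = 0.472187.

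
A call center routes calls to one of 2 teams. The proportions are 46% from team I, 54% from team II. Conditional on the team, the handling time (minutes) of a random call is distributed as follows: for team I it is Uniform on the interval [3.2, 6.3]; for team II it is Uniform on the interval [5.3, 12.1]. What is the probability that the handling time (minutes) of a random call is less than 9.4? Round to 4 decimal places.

Conditional on each team, P(X < 9.4): I: 1; II: 0.602941.
By total probability, P(X < 9.4) = 0.46·1 + 0.54·0.602941 = 0.785588.

0.7856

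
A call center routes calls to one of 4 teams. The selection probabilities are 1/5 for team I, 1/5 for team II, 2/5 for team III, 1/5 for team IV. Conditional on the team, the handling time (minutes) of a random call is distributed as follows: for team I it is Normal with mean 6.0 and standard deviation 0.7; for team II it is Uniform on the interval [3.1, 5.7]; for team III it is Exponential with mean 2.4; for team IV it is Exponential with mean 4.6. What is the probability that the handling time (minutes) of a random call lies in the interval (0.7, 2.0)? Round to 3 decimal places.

0.167

Conditional on each team, P(0.7 < X < 2.0): I: 5.50827e-09; II: 0; III: 0.312419; IV: 0.211434.
By total probability, P(0.7 < X < 2.0) = 0.2·5.50827e-09 + 0.2·0 + 0.4·0.312419 + 0.2·0.211434 = 0.167254.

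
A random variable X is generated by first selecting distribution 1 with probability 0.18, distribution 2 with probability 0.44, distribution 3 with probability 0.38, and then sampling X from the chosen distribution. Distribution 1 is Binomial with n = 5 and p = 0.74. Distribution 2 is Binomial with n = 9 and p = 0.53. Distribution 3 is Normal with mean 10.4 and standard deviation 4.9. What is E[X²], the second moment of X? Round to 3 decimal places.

For each component E[X²] = Var + (mean)², giving 1: 14.652; 2: 24.9948; 3: 132.17.
Overall E[X²] = 0.18·14.652 + 0.44·24.9948 + 0.38·132.17 = 63.8597.

63.860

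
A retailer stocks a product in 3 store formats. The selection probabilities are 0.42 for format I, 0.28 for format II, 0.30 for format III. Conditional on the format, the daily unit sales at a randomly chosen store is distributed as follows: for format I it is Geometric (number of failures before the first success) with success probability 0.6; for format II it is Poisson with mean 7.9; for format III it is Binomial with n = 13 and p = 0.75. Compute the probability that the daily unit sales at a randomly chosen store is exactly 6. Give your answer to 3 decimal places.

Conditional on each format, P(X = 6): I: 0.0024576; II: 0.125171; III: 0.0186408.
By total probability, P(X = 6) = 0.42·0.0024576 + 0.28·0.125171 + 0.3·0.0186408 = 0.0416723.

0.042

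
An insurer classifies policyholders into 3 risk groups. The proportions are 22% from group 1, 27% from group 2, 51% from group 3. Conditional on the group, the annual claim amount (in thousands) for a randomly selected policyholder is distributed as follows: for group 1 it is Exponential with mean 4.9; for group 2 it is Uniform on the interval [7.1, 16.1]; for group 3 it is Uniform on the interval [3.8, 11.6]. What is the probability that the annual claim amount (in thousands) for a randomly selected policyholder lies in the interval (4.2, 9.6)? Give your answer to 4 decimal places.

0.4904

Conditional on each group, P(4.2 < X < 9.6): 1: 0.283399; 2: 0.277778; 3: 0.692308.
By total probability, P(4.2 < X < 9.6) = 0.22·0.283399 + 0.27·0.277778 + 0.51·0.692308 = 0.490425.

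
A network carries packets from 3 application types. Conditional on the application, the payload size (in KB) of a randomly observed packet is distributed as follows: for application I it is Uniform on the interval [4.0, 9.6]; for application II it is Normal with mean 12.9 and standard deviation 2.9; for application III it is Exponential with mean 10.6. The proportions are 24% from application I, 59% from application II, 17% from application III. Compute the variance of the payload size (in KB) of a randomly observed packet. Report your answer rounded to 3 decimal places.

Per component, I: μ=6.8, E[X²]=48.8533; II: μ=12.9, E[X²]=174.82; III: μ=10.6, E[X²]=224.72.
E[X] = 0.24·6.8 + 0.59·12.9 + 0.17·10.6 = 11.045.
E[X²] = 0.24·48.8533 + 0.59·174.82 + 0.17·224.72 = 153.071.
Var(X) = E[X²] − (E[X])² = 153.071 − 121.992 = 31.079.

31.079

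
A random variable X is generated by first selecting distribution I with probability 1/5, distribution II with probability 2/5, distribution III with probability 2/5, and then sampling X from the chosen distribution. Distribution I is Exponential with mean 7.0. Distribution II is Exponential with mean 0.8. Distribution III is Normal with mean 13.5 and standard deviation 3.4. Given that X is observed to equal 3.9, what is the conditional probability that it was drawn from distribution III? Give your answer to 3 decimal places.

0.041

Likelihoods f(3.9 | ·): I: 0.0818348; II: 0.00954387; III: 0.00217904.
Posterior ∝ prior × likelihood. Numerator for III: 0.4·0.00217904 = 0.000871614.
Normalizing constant: 0.2·0.0818348 + 0.4·0.00954387 + 0.4·0.00217904 = 0.0210561.
P(III | observation) = 0.000871614 / 0.0210561 = 0.0413948.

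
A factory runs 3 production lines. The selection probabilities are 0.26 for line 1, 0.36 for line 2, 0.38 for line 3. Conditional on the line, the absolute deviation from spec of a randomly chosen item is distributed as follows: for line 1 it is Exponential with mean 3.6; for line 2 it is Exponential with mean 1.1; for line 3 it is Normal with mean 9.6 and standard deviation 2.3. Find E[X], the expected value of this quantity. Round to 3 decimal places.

4.980

Component means — 1: 3.6; 2: 1.1; 3: 9.6.
E[X] = 0.26·3.6 + 0.36·1.1 + 0.38·9.6 = 4.98.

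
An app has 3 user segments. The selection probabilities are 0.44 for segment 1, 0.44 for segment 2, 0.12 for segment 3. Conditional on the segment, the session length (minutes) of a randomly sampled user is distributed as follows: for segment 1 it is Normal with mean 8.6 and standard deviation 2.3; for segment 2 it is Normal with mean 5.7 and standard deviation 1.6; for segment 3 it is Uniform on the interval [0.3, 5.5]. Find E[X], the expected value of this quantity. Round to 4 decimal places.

6.6400

Component means — 1: 8.6; 2: 5.7; 3: 2.9.
E[X] = 0.44·8.6 + 0.44·5.7 + 0.12·2.9 = 6.64.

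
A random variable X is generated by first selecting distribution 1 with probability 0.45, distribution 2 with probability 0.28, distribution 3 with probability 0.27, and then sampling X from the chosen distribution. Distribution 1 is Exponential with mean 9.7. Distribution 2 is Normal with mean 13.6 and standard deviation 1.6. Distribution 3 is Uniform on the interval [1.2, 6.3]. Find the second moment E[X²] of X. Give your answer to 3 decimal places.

For each component E[X²] = Var + (mean)², giving 1: 188.18; 2: 187.52; 3: 16.23.
Overall E[X²] = 0.45·188.18 + 0.28·187.52 + 0.27·16.23 = 141.569.

141.569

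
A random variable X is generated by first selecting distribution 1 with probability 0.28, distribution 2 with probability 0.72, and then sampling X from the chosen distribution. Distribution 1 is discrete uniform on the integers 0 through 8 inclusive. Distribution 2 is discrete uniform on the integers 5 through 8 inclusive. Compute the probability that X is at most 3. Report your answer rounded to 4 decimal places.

Conditional on each component, P(X ≤ 3): 1: 0.444444; 2: 0.
By total probability, P(X ≤ 3) = 0.28·0.444444 + 0.72·0 = 0.124444.

0.1244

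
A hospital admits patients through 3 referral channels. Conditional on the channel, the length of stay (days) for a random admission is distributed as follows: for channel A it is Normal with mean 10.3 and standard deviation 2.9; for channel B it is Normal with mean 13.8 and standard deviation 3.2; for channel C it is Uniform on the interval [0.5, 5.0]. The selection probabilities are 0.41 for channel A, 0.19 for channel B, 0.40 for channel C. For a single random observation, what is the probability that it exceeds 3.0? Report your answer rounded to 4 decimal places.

0.7753

Conditional on each channel, P(X > 3.0): A: 0.994086; B: 0.999631; C: 0.444444.
By total probability, P(X > 3.0) = 0.41·0.994086 + 0.19·0.999631 + 0.4·0.444444 = 0.775283.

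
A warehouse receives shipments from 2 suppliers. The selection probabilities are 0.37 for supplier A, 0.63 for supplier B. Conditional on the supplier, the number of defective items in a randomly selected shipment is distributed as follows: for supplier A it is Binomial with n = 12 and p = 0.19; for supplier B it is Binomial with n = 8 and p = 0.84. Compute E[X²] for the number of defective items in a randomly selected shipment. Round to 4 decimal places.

For each component E[X²] = Var + (mean)², giving A: 7.0452; B: 46.2336.
Overall E[X²] = 0.37·7.0452 + 0.63·46.2336 = 31.7339.

31.7339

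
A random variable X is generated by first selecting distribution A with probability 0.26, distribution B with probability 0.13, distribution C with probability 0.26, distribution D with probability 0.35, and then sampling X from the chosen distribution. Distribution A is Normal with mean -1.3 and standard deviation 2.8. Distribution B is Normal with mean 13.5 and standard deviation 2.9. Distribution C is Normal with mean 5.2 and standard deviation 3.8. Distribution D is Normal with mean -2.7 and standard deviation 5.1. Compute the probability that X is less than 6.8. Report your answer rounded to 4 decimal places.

Conditional on each component, P(X < 6.8): A: 0.998091; B: 0.0104345; C: 0.663142; D: 0.968751.
By total probability, P(X < 6.8) = 0.26·0.998091 + 0.13·0.0104345 + 0.26·0.663142 + 0.35·0.968751 = 0.77234.

0.7723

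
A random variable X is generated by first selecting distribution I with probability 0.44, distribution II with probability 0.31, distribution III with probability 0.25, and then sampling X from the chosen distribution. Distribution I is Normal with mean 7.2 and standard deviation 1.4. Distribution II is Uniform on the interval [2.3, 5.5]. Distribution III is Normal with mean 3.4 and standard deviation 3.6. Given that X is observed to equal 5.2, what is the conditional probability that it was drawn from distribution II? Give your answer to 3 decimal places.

Likelihoods f(5.2 | ·): I: 0.102713; II: 0.3125; III: 0.0977959.
Posterior ∝ prior × likelihood. Numerator for II: 0.31·0.3125 = 0.096875.
Normalizing constant: 0.44·0.102713 + 0.31·0.3125 + 0.25·0.0977959 = 0.166518.
P(II | observation) = 0.096875 / 0.166518 = 0.58177.

0.582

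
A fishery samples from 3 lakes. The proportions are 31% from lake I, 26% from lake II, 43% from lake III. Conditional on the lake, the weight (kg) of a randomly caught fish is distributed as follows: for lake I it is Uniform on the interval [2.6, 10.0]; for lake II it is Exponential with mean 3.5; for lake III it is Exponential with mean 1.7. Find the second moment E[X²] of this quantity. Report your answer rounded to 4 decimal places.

22.5739

For each component E[X²] = Var + (mean)², giving I: 44.2533; II: 24.5; III: 5.78.
Overall E[X²] = 0.31·44.2533 + 0.26·24.5 + 0.43·5.78 = 22.5739.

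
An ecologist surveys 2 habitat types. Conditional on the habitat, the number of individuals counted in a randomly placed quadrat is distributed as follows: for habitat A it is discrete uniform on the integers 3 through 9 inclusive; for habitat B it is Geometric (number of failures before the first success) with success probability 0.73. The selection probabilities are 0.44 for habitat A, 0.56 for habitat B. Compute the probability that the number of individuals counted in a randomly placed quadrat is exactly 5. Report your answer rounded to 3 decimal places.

Conditional on each habitat, P(X = 5): A: 0.142857; B: 0.00104747.
By total probability, P(X = 5) = 0.44·0.142857 + 0.56·0.00104747 = 0.0634437.

0.063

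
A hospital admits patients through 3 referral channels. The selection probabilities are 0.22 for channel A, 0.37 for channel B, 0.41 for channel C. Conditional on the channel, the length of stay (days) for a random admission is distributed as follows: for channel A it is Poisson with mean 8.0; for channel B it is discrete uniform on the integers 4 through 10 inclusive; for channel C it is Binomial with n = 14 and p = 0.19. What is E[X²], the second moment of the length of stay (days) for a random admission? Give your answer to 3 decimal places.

For each component E[X²] = Var + (mean)², giving A: 72; B: 53; C: 9.2302.
Overall E[X²] = 0.22·72 + 0.37·53 + 0.41·9.2302 = 39.2344.

39.234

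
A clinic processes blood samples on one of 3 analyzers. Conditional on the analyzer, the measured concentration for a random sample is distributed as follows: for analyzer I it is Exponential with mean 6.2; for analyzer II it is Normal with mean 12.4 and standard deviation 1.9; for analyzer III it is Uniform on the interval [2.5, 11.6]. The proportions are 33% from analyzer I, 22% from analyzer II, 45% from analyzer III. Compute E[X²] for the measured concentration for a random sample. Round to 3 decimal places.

For each component E[X²] = Var + (mean)², giving I: 76.88; II: 157.37; III: 56.6033.
Overall E[X²] = 0.33·76.88 + 0.22·157.37 + 0.45·56.6033 = 85.4633.

85.463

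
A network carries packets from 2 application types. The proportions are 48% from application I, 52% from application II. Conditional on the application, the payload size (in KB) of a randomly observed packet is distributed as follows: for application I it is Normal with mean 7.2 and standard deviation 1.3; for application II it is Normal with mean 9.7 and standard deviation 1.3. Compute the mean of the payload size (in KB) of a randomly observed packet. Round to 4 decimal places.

Component means — I: 7.2; II: 9.7.
E[X] = 0.48·7.2 + 0.52·9.7 = 8.5.

8.5000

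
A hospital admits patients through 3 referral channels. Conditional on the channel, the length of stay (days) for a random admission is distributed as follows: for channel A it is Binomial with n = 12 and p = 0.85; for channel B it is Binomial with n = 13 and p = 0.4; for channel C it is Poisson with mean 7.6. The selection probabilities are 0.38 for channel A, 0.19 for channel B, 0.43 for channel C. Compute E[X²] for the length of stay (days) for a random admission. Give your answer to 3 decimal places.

For each component E[X²] = Var + (mean)², giving A: 105.57; B: 30.16; C: 65.36.
Overall E[X²] = 0.38·105.57 + 0.19·30.16 + 0.43·65.36 = 73.9518.

73.952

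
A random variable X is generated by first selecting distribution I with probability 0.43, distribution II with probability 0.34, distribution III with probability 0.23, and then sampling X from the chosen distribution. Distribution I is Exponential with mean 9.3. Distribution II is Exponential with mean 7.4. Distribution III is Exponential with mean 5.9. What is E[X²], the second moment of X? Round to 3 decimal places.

For each component E[X²] = Var + (mean)², giving I: 172.98; II: 109.52; III: 69.62.
Overall E[X²] = 0.43·172.98 + 0.34·109.52 + 0.23·69.62 = 127.631.

127.631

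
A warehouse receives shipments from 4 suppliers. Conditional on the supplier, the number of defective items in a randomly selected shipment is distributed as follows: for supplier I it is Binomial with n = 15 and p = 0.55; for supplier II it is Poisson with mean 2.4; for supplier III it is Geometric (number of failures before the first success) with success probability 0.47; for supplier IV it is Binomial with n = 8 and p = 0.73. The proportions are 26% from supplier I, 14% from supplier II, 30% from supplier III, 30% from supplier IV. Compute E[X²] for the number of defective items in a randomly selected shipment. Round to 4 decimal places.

31.6099

For each component E[X²] = Var + (mean)², giving I: 71.775; II: 8.16; III: 3.67089; IV: 35.6824.
Overall E[X²] = 0.26·71.775 + 0.14·8.16 + 0.3·3.67089 + 0.3·35.6824 = 31.6099.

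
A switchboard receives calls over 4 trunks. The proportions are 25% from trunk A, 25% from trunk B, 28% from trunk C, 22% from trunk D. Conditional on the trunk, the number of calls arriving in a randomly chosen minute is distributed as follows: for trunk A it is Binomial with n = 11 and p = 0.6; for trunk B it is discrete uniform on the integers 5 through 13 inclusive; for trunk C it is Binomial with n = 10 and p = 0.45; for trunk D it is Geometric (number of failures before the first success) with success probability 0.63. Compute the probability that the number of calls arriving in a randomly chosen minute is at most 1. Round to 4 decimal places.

Conditional on each trunk, P(X ≤ 1): A: 0.000734003; B: 0; C: 0.0232571; D: 0.8631.
By total probability, P(X ≤ 1) = 0.25·0.000734003 + 0.25·0 + 0.28·0.0232571 + 0.22·0.8631 = 0.196577.

0.1966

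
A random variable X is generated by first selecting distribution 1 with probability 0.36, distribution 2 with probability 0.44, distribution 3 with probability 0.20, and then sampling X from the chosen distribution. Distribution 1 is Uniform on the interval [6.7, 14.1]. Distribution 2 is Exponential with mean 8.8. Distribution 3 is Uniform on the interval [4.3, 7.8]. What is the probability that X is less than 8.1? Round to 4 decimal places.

Conditional on each component, P(X < 8.1): 1: 0.189189; 2: 0.601662; 3: 1.
By total probability, P(X < 8.1) = 0.36·0.189189 + 0.44·0.601662 + 0.2·1 = 0.532839.

0.5328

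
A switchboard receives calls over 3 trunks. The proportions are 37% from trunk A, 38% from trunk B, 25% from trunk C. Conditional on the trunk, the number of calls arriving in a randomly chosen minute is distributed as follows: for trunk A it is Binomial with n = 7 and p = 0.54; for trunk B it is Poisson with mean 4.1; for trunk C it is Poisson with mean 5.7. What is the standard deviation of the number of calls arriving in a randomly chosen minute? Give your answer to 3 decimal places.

Per component, A: μ=3.78, E[X²]=16.0272; B: μ=4.1, E[X²]=20.91; C: μ=5.7, E[X²]=38.19.
E[X] = 0.37·3.78 + 0.38·4.1 + 0.25·5.7 = 4.3816.
E[X²] = 0.37·16.0272 + 0.38·20.91 + 0.25·38.19 = 23.4234.
Var(X) = E[X²] − (E[X])² = 23.4234 − 19.1984 = 4.22495.
SD(X) = √4.22495 = 2.05547.

2.055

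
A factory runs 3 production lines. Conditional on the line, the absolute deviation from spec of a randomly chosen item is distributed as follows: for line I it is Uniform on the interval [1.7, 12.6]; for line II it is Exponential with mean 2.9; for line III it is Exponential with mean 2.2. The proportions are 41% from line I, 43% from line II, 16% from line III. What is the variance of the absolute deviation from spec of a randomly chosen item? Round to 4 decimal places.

Per component, I: μ=7.15, E[X²]=61.0233; II: μ=2.9, E[X²]=16.82; III: μ=2.2, E[X²]=9.68.
E[X] = 0.41·7.15 + 0.43·2.9 + 0.16·2.2 = 4.5305.
E[X²] = 0.41·61.0233 + 0.43·16.82 + 0.16·9.68 = 33.801.
Var(X) = E[X²] − (E[X])² = 33.801 − 20.5254 = 13.2755.

13.2755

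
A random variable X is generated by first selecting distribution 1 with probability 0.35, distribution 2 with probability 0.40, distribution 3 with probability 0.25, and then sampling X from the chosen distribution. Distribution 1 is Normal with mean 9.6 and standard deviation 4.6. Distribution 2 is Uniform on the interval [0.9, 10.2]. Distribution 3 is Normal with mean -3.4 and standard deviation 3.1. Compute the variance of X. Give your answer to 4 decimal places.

Per component, 1: μ=9.6, E[X²]=113.32; 2: μ=5.55, E[X²]=38.01; 3: μ=-3.4, E[X²]=21.17.
E[X] = 0.35·9.6 + 0.4·5.55 + 0.25·-3.4 = 4.73.
E[X²] = 0.35·113.32 + 0.4·38.01 + 0.25·21.17 = 60.1585.
Var(X) = E[X²] − (E[X])² = 60.1585 − 22.3729 = 37.7856.

37.7856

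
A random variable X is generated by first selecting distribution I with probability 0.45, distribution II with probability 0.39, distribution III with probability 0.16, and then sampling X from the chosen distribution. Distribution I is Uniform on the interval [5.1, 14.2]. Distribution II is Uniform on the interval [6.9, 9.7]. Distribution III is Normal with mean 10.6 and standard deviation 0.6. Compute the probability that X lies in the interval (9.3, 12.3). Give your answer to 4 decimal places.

Conditional on each component, P(9.3 < X < 12.3): I: 0.32967; II: 0.142857; III: 0.982567.
By total probability, P(9.3 < X < 12.3) = 0.45·0.32967 + 0.39·0.142857 + 0.16·0.982567 = 0.361277.

0.3613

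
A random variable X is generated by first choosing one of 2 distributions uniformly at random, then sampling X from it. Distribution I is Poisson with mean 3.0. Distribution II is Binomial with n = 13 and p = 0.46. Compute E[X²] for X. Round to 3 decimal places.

For each component E[X²] = Var + (mean)², giving I: 12; II: 38.9896.
Overall E[X²] = 0.5·12 + 0.5·38.9896 = 25.4948.

25.495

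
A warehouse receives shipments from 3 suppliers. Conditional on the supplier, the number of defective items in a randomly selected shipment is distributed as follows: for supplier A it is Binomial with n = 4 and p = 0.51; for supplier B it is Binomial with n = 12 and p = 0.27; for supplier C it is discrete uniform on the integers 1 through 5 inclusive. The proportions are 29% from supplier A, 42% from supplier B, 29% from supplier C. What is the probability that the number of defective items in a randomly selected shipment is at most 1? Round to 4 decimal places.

Conditional on each supplier, P(X ≤ 1): A: 0.297652; B: 0.124549; C: 0.2.
By total probability, P(X ≤ 1) = 0.29·0.297652 + 0.42·0.124549 + 0.29·0.2 = 0.19663.

0.1966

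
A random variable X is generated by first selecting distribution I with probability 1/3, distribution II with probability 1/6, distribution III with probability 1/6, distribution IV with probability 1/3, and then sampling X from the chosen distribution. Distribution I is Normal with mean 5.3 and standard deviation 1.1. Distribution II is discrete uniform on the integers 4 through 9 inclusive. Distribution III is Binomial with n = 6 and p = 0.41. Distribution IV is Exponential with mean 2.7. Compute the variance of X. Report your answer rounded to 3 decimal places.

6.099

Per component, I: μ=5.3, E[X²]=29.3; II: μ=6.5, E[X²]=45.1667; III: μ=2.46, E[X²]=7.503; IV: μ=2.7, E[X²]=14.58.
E[X] = 0.333333·5.3 + 0.166667·6.5 + 0.166667·2.46 + 0.333333·2.7 = 4.16.
E[X²] = 0.333333·29.3 + 0.166667·45.1667 + 0.166667·7.503 + 0.333333·14.58 = 23.4049.
Var(X) = E[X²] − (E[X])² = 23.4049 − 17.3056 = 6.09934.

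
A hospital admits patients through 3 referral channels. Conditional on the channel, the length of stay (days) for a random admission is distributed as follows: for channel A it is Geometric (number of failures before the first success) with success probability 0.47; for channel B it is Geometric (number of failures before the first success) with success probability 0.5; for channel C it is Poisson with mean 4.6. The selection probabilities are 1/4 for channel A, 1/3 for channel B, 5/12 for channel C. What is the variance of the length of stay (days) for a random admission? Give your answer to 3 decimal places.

6.240

Per component, A: μ=1.12766, E[X²]=3.67089; B: μ=1, E[X²]=3; C: μ=4.6, E[X²]=25.76.
E[X] = 0.25·1.12766 + 0.333333·1 + 0.416667·4.6 = 2.53191.
E[X²] = 0.25·3.67089 + 0.333333·3 + 0.416667·25.76 = 12.6511.
Var(X) = E[X²] − (E[X])² = 12.6511 − 6.41059 = 6.24046.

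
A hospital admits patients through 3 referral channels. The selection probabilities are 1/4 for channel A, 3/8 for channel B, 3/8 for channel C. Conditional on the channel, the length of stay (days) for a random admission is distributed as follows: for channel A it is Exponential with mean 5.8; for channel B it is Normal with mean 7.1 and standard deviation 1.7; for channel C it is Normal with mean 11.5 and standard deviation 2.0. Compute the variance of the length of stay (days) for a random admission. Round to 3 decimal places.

16.921

Per component, A: μ=5.8, E[X²]=67.28; B: μ=7.1, E[X²]=53.3; C: μ=11.5, E[X²]=136.25.
E[X] = 0.25·5.8 + 0.375·7.1 + 0.375·11.5 = 8.425.
E[X²] = 0.25·67.28 + 0.375·53.3 + 0.375·136.25 = 87.9013.
Var(X) = E[X²] − (E[X])² = 87.9013 − 70.9806 = 16.9206.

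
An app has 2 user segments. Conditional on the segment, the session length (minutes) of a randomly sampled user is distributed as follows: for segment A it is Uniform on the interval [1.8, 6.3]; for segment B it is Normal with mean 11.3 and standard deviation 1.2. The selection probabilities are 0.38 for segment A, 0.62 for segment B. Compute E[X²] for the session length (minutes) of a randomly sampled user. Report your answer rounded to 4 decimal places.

86.9348

For each component E[X²] = Var + (mean)², giving A: 18.09; B: 129.13.
Overall E[X²] = 0.38·18.09 + 0.62·129.13 = 86.9348.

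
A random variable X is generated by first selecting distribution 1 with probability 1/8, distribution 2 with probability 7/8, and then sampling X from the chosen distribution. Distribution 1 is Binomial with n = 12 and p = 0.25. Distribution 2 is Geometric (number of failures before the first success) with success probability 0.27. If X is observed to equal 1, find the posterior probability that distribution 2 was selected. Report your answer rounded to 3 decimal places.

0.916

Likelihoods P(X=1 | ·): 1: 0.126705; 2: 0.1971.
Posterior ∝ prior × likelihood. Numerator for 2: 0.875·0.1971 = 0.172462.
Normalizing constant: 0.125·0.126705 + 0.875·0.1971 = 0.188301.
P(2 | observation) = 0.172462 / 0.188301 = 0.915889.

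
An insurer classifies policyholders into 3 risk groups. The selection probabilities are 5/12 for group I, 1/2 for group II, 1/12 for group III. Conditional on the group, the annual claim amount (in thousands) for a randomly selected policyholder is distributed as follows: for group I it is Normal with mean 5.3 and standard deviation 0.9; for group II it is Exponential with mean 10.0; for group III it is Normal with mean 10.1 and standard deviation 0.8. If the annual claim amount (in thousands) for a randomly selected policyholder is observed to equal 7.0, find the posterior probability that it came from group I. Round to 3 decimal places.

Likelihoods f(7.0 | ·): I: 0.0744574; II: 0.0496585; III: 0.000273665.
Posterior ∝ prior × likelihood. Numerator for I: 0.416667·0.0744574 = 0.0310239.
Normalizing constant: 0.416667·0.0744574 + 0.5·0.0496585 + 0.0833333·0.000273665 = 0.055876.
P(I | observation) = 0.0310239 / 0.055876 = 0.555228.

0.555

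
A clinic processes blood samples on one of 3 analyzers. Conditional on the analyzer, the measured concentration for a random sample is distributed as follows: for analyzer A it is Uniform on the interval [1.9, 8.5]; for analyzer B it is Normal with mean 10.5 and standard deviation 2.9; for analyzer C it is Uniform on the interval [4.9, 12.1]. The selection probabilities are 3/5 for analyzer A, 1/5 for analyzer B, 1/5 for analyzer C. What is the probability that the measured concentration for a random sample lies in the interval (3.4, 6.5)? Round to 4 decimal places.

0.3416

Conditional on each analyzer, P(3.4 < X < 6.5): A: 0.469697; B: 0.0767225; C: 0.222222.
By total probability, P(3.4 < X < 6.5) = 0.6·0.469697 + 0.2·0.0767225 + 0.2·0.222222 = 0.341607.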